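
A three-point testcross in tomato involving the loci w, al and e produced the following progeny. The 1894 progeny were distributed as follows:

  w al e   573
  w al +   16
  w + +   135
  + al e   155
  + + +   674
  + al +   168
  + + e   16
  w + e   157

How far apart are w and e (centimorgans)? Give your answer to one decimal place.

17.0 centimorgans

The two most frequent reciprocal classes, w al e and + + +, are the parental types, so the F1 was w al e / + + +.
The two rarest classes, w al + and + + e, are the double crossovers. Comparing them with the parentals, only the e allele has switched, so e is the middle locus and the order is w – e – al.
Crossovers in the w–e interval produce the single-crossover classes + al e and w + + (155 + 135 = 290) plus the double crossovers (32).
RF(w–e) = (290 + 32) / 1894 = 322/1894 = 0.1700 → 17.0 centimorgans.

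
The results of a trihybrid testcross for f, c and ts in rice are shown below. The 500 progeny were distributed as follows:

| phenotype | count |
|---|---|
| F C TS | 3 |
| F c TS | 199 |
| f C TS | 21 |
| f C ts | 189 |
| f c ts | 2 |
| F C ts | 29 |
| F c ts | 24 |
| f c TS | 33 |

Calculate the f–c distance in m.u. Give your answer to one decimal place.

13.4 m.u.

The two most frequent reciprocal classes, F c TS and f C ts, are the parental types, so the F1 was F c TS / f C ts.
The two rarest classes, F C TS and f c ts, are the double crossovers. Comparing them with the parentals, only the c allele has switched, so c is the middle locus and the order is ts – c – f.
Crossovers in the c–f interval produce the single-crossover classes f c TS and F C ts (33 + 29 = 62) plus the double crossovers (5).
RF(c–f) = (62 + 5) / 500 = 67/500 = 0.1340 → 13.4 m.u.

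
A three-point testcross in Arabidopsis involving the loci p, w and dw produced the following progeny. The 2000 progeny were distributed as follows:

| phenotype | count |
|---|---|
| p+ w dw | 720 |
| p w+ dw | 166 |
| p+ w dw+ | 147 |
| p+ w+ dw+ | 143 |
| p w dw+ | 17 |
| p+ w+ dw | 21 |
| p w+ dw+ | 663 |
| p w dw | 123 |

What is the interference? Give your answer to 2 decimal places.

0.29

The two most frequent reciprocal classes, p+ w dw and p w+ dw+, are the parental types, so the F1 was p+ w dw / p w+ dw+.
The two rarest classes, p+ w+ dw and p w dw+, are the double crossovers. Comparing them with the parentals, only the w allele has switched, so w is the middle locus and the order is dw – w – p.
dw–w: (313 + 38)/2000 = 0.1755; w–p: (266 + 38)/2000 = 0.1520.
Expected DCO frequency = 0.1755 × 0.1520 ≈ 0.02668; observed = 38/2000 ≈ 0.01900.
Coefficient of coincidence = 0.01900/0.02668 ≈ 0.71; interference = 1 − 0.71 = 0.29.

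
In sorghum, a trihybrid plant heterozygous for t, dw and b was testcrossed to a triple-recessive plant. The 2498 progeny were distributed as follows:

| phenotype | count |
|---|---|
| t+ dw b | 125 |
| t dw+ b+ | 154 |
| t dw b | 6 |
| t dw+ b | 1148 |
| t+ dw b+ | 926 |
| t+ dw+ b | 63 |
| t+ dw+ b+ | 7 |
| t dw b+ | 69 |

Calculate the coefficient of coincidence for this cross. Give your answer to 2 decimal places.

The two most frequent reciprocal classes, t dw+ b and t+ dw b+, are the parental types, so the F1 was t dw+ b / t+ dw b+.
The two rarest classes, t dw b and t+ dw+ b+, are the double crossovers. Comparing them with the parentals, only the dw allele has switched, so dw is the middle locus and the order is b – dw – t.
b–dw: (279 + 13)/2498 = 0.1169; dw–t: (132 + 13)/2498 = 0.0580.
Expected DCO frequency = 0.1169 × 0.0580 ≈ 0.00678; observed = 13/2498 ≈ 0.00520.
Coefficient of coincidence = 0.00520/0.00678 ≈ 0.77.

0.77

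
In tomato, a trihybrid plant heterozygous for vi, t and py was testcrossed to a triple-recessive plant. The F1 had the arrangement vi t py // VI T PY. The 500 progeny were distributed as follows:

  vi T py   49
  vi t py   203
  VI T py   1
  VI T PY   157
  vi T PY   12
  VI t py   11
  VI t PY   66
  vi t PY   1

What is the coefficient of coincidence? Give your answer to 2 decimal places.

0.34

The two rarest classes, vi t PY and VI T py, are the double crossovers. Comparing them with the parentals, only the py allele has switched, so py is the middle locus and the order is t – py – vi.
t–py: (115 + 2)/500 = 0.2340; py–vi: (23 + 2)/500 = 0.0500.
Expected DCO frequency = 0.2340 × 0.0500 ≈ 0.01170; observed = 2/500 ≈ 0.00400.
Coefficient of coincidence = 0.00400/0.01170 ≈ 0.34.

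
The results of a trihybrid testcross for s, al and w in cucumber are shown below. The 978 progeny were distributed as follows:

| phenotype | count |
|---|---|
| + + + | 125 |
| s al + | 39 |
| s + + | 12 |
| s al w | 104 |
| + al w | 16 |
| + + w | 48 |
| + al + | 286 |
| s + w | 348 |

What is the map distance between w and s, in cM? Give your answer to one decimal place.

11.8 cM

The two most frequent reciprocal classes, s + w and + al +, are the parental types, so the F1 was s + w / + al +.
The two rarest classes, s + + and + al w, are the double crossovers. Comparing them with the parentals, only the w allele has switched, so w is the middle locus and the order is al – w – s.
Crossovers in the w–s interval produce the single-crossover classes + + w and s al + (48 + 39 = 87) plus the double crossovers (28).
RF(w–s) = (87 + 28) / 978 = 115/978 = 0.1176 → 11.8 cM.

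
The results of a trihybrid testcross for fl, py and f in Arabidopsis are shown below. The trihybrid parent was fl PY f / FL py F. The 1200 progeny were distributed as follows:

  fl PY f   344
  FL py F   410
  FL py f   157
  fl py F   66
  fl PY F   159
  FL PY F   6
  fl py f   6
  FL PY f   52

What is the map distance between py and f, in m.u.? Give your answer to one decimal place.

The two rarest classes, fl py f and FL PY F, are the double crossovers. Comparing them with the parentals, only the py allele has switched, so py is the middle locus and the order is f – py – fl.
Crossovers in the f–py interval produce the single-crossover classes fl PY F and FL py f (159 + 157 = 316) plus the double crossovers (12).
RF(f–py) = (316 + 12) / 1200 = 328/1200 = 0.2733 → 27.3 m.u.

27.3 m.u.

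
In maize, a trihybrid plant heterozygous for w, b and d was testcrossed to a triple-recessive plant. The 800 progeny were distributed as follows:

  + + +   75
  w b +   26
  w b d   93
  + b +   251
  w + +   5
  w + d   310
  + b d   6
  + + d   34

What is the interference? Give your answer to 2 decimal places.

0.31

The two most frequent reciprocal classes, w + d and + b +, are the parental types, so the F1 was w + d / + b +.
The two rarest classes, w + + and + b d, are the double crossovers. Comparing them with the parentals, only the d allele has switched, so d is the middle locus and the order is b – d – w.
b–d: (168 + 11)/800 = 0.2238; d–w: (60 + 11)/800 = 0.0887.
Expected DCO frequency = 0.2238 × 0.0887 ≈ 0.01985; observed = 11/800 ≈ 0.01375.
Coefficient of coincidence = 0.01375/0.01985 ≈ 0.69; interference = 1 − 0.69 = 0.31.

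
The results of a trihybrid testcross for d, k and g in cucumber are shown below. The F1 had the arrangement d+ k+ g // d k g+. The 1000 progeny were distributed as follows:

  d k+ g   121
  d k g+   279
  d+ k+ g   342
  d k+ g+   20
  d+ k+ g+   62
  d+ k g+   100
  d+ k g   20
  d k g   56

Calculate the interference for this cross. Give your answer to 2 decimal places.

0.03

The two rarest classes, d+ k g and d k+ g+, are the double crossovers. Comparing them with the parentals, only the k allele has switched, so k is the middle locus and the order is d – k – g.
d–k: (221 + 40)/1000 = 0.2610; k–g: (118 + 40)/1000 = 0.1580.
Expected DCO frequency = 0.2610 × 0.1580 ≈ 0.04124; observed = 40/1000 ≈ 0.04000.
Coefficient of coincidence = 0.04000/0.04124 ≈ 0.97; interference = 1 − 0.97 = 0.03.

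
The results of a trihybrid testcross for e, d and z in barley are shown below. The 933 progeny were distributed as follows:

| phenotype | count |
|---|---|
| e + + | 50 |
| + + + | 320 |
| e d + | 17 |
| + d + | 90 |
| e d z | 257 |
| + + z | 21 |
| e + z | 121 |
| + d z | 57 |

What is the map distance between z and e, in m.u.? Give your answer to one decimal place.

15.5 m.u.

The two most frequent reciprocal classes, + + + and e d z, are the parental types, so the F1 was + + + / e d z.
The two rarest classes, + + z and e d +, are the double crossovers. Comparing them with the parentals, only the z allele has switched, so z is the middle locus and the order is e – z – d.
Crossovers in the e–z interval produce the single-crossover classes e + + and + d z (50 + 57 = 107) plus the double crossovers (38).
RF(e–z) = (107 + 38) / 933 = 145/933 = 0.1554 → 15.5 m.u.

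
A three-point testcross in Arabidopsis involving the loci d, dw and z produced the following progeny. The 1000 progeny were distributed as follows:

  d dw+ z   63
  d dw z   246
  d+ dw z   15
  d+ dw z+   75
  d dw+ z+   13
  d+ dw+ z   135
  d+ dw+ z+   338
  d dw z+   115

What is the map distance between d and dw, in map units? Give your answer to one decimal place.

The two most frequent reciprocal classes, d+ dw+ z+ and d dw z, are the parental types, so the F1 was d+ dw+ z+ / d dw z.
The two rarest classes, d dw+ z+ and d+ dw z, are the double crossovers. Comparing them with the parentals, only the d allele has switched, so d is the middle locus and the order is z – d – dw.
Crossovers in the d–dw interval produce the single-crossover classes d+ dw z+ and d dw+ z (75 + 63 = 138) plus the double crossovers (28).
RF(d–dw) = (138 + 28) / 1000 = 166/1000 = 0.1660 → 16.6 map units.

16.6 map units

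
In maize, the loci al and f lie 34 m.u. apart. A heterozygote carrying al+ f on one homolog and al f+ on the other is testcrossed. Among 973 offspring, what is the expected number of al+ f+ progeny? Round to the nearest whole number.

A map distance of 34 m.u. corresponds to a recombination frequency of 0.340.
The F1 is al+ f / al f+, so al+ f+ is a recombinant gamete class with expected frequency r/2 = 0.340/2 = 0.1700.
Expected number = 0.1700 × 973 = 165.41 ≈ 165.

165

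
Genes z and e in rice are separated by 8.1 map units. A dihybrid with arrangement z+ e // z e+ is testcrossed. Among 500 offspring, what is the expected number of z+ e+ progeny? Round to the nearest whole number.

A map distance of 8.1 map units corresponds to a recombination frequency of 0.081.
The F1 is z+ e / z e+, so z+ e+ is a recombinant gamete class with expected frequency r/2 = 0.081/2 = 0.0405.
Expected number = 0.0405 × 500 = 20.25 ≈ 20.

20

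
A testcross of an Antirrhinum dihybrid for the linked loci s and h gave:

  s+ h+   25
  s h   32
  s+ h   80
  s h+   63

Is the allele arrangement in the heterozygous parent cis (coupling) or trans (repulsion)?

trans

The two most frequent classes are s+ h (80) and s h+ (63); these are the parental (non-recombinant) types.
So the F1 carried s+ h on one chromosome and s h+ on the other — the recessive alleles are on opposite chromosomes (trans / repulsion).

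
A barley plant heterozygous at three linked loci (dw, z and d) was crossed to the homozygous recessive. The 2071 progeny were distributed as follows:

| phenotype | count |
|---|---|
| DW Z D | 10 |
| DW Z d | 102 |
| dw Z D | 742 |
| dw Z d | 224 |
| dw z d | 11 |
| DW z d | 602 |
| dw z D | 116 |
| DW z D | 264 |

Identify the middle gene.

dw

The two most frequent reciprocal classes, DW z d and dw Z D, are the parental types, so the F1 was DW z d / dw Z D.
The two rarest classes, dw z d and DW Z D, are the double crossovers. Comparing them with the parentals, only the dw allele has switched, so dw is the middle locus and the order is z – dw – d.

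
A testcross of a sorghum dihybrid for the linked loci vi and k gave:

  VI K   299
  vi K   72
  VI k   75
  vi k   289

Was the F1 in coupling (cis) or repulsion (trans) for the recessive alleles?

cis

The two most frequent classes are VI K (299) and vi k (289); these are the parental (non-recombinant) types.
So the F1 carried VI K on one chromosome and vi k on the other — the recessive alleles are on the same chromosome (cis / coupling).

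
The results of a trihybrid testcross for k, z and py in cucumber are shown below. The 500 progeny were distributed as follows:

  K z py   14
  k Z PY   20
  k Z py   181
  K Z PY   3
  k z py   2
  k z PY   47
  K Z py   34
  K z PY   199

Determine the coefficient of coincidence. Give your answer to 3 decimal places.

0.745

The two most frequent reciprocal classes, k Z py and K z PY, are the parental types, so the F1 was k Z py / K z PY.
The two rarest classes, k z py and K Z PY, are the double crossovers. Comparing them with the parentals, only the z allele has switched, so z is the middle locus and the order is py – z – k.
py–z: (34 + 5)/500 = 0.0780; z–k: (81 + 5)/500 = 0.1720.
Expected DCO frequency = 0.0780 × 0.1720 ≈ 0.01342; observed = 5/500 ≈ 0.01000.
Coefficient of coincidence = 0.01000/0.01342 ≈ 0.745.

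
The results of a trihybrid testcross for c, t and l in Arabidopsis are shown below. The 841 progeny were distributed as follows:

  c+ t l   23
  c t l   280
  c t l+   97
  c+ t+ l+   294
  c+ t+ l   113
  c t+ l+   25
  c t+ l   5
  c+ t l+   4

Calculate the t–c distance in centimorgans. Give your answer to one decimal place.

The two most frequent reciprocal classes, c t l and c+ t+ l+, are the parental types, so the F1 was c t l / c+ t+ l+.
The two rarest classes, c t+ l and c+ t l+, are the double crossovers. Comparing them with the parentals, only the t allele has switched, so t is the middle locus and the order is c – t – l.
Crossovers in the c–t interval produce the single-crossover classes c+ t l and c t+ l+ (23 + 25 = 48) plus the double crossovers (9).
RF(c–t) = (48 + 9) / 841 = 57/841 = 0.0678 → 6.8 centimorgans.

6.8 centimorgans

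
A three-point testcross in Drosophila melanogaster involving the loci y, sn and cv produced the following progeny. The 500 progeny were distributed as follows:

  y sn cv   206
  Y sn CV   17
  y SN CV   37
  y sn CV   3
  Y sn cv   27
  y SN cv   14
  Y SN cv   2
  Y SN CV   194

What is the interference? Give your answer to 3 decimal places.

-0.006

The two most frequent reciprocal classes, y sn cv and Y SN CV, are the parental types, so the F1 was y sn cv / Y SN CV.
The two rarest classes, y sn CV and Y SN cv, are the double crossovers. Comparing them with the parentals, only the cv allele has switched, so cv is the middle locus and the order is y – cv – sn.
y–cv: (64 + 5)/500 = 0.1380; cv–sn: (31 + 5)/500 = 0.0720.
Expected DCO frequency = 0.1380 × 0.0720 ≈ 0.00994; observed = 5/500 ≈ 0.01000.
Coefficient of coincidence = 0.01000/0.00994 ≈ 1.006; interference = 1 − 1.006 = -0.006.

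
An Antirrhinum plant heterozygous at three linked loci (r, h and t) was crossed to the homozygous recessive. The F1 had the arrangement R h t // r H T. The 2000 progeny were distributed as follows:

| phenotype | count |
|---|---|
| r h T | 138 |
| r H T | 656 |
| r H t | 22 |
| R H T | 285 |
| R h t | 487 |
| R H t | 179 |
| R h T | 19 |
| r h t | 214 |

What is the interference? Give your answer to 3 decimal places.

The two rarest classes, R h T and r H t, are the double crossovers. Comparing them with the parentals, only the t allele has switched, so t is the middle locus and the order is r – t – h.
r–t: (499 + 41)/2000 = 0.2700; t–h: (317 + 41)/2000 = 0.1790.
Expected DCO frequency = 0.2700 × 0.1790 ≈ 0.04833; observed = 41/2000 ≈ 0.02050.
Coefficient of coincidence = 0.02050/0.04833 ≈ 0.424; interference = 1 − 0.424 = 0.576.

0.576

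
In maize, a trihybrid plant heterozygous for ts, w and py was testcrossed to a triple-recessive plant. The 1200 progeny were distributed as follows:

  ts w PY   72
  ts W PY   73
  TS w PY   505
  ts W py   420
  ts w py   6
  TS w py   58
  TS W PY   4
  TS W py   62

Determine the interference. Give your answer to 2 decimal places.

0.41

The two most frequent reciprocal classes, ts W py and TS w PY, are the parental types, so the F1 was ts W py / TS w PY.
The two rarest classes, ts w py and TS W PY, are the double crossovers. Comparing them with the parentals, only the w allele has switched, so w is the middle locus and the order is py – w – ts.
py–w: (131 + 10)/1200 = 0.1175; w–ts: (134 + 10)/1200 = 0.1200.
Expected DCO frequency = 0.1175 × 0.1200 ≈ 0.01410; observed = 10/1200 ≈ 0.00833.
Coefficient of coincidence = 0.00833/0.01410 ≈ 0.59; interference = 1 − 0.59 = 0.41.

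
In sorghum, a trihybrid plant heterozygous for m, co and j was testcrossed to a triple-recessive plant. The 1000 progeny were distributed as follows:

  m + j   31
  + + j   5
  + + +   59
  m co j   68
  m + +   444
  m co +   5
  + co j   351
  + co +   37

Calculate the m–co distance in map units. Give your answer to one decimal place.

The two most frequent reciprocal classes, m + + and + co j, are the parental types, so the F1 was m + + / + co j.
The two rarest classes, m co + and + + j, are the double crossovers. Comparing them with the parentals, only the co allele has switched, so co is the middle locus and the order is j – co – m.
Crossovers in the co–m interval produce the single-crossover classes + + + and m co j (59 + 68 = 127) plus the double crossovers (10).
RF(co–m) = (127 + 10) / 1000 = 137/1000 = 0.1370 → 13.7 map units.

13.7 map units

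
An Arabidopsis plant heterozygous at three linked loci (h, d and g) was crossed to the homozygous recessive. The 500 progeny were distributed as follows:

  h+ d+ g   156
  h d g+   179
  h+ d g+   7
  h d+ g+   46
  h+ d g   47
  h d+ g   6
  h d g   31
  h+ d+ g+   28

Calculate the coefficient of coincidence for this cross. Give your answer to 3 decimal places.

The two most frequent reciprocal classes, h+ d+ g and h d g+, are the parental types, so the F1 was h+ d+ g / h d g+.
The two rarest classes, h d+ g and h+ d g+, are the double crossovers. Comparing them with the parentals, only the h allele has switched, so h is the middle locus and the order is g – h – d.
g–h: (59 + 13)/500 = 0.1440; h–d: (93 + 13)/500 = 0.2120.
Expected DCO frequency = 0.1440 × 0.2120 ≈ 0.03053; observed = 13/500 ≈ 0.02600.
Coefficient of coincidence = 0.02600/0.03053 ≈ 0.852.

0.852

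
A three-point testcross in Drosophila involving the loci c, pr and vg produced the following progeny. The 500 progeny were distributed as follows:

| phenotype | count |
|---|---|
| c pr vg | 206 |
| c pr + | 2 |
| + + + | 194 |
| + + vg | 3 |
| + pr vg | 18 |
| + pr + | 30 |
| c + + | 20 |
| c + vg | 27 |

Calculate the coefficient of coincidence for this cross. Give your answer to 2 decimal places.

The two most frequent reciprocal classes, + + + and c pr vg, are the parental types, so the F1 was + + + / c pr vg.
The two rarest classes, + + vg and c pr +, are the double crossovers. Comparing them with the parentals, only the vg allele has switched, so vg is the middle locus and the order is c – vg – pr.
c–vg: (38 + 5)/500 = 0.0860; vg–pr: (57 + 5)/500 = 0.1240.
Expected DCO frequency = 0.0860 × 0.1240 ≈ 0.01066; observed = 5/500 ≈ 0.01000.
Coefficient of coincidence = 0.01000/0.01066 ≈ 0.94.

0.94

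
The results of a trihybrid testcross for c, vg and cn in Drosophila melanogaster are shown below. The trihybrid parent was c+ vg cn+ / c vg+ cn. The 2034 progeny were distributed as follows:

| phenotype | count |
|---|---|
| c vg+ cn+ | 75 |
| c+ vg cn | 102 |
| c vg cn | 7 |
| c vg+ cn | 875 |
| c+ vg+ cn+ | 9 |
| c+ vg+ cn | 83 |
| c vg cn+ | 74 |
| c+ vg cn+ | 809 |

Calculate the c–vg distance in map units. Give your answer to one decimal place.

8.5 map units

The two rarest classes, c+ vg+ cn+ and c vg cn, are the double crossovers. Comparing them with the parentals, only the vg allele has switched, so vg is the middle locus and the order is c – vg – cn.
Crossovers in the c–vg interval produce the single-crossover classes c vg cn+ and c+ vg+ cn (74 + 83 = 157) plus the double crossovers (16).
RF(c–vg) = (157 + 16) / 2034 = 173/2034 = 0.0851 → 8.5 map units.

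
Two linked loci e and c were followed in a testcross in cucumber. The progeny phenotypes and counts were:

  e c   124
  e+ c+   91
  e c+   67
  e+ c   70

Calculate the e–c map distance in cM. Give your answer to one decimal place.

38.9 cM

The two most frequent classes, e+ c+ (91) and e c (124), are the parental types, so the F1 was e+ c+ / e c.
The recombinant classes are e+ c and e c+: 70 + 67 = 137.
Recombination frequency = 137/352 = 0.3892 ≈ 38.9%, i.e. 38.9 cM.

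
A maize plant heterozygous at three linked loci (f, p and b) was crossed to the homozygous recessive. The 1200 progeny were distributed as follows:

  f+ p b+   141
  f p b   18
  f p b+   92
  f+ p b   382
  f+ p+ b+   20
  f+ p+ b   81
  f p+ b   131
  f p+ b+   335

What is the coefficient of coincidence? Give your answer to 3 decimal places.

The two most frequent reciprocal classes, f p+ b+ and f+ p b, are the parental types, so the F1 was f p+ b+ / f+ p b.
The two rarest classes, f+ p+ b+ and f p b, are the double crossovers. Comparing them with the parentals, only the f allele has switched, so f is the middle locus and the order is p – f – b.
p–f: (173 + 38)/1200 = 0.1758; f–b: (272 + 38)/1200 = 0.2583.
Expected DCO frequency = 0.1758 × 0.2583 ≈ 0.04541; observed = 38/1200 ≈ 0.03167.
Coefficient of coincidence = 0.03167/0.04541 ≈ 0.697.

0.697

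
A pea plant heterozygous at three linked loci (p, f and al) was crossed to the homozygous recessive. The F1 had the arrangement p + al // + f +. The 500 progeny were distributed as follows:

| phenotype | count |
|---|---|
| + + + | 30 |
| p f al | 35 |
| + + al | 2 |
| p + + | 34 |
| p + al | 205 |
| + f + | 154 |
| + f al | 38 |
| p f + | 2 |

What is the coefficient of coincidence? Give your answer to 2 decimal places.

The two rarest classes, + + al and p f +, are the double crossovers. Comparing them with the parentals, only the p allele has switched, so p is the middle locus and the order is f – p – al.
f–p: (65 + 4)/500 = 0.1380; p–al: (72 + 4)/500 = 0.1520.
Expected DCO frequency = 0.1380 × 0.1520 ≈ 0.02098; observed = 4/500 ≈ 0.00800.
Coefficient of coincidence = 0.00800/0.02098 ≈ 0.38.

0.38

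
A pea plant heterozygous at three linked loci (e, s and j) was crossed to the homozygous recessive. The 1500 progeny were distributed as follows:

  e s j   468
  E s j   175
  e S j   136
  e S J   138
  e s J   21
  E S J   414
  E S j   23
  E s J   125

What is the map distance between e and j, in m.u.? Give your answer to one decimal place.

The two most frequent reciprocal classes, e s j and E S J, are the parental types, so the F1 was e s j / E S J.
The two rarest classes, e s J and E S j, are the double crossovers. Comparing them with the parentals, only the j allele has switched, so j is the middle locus and the order is e – j – s.
Crossovers in the e–j interval produce the single-crossover classes E s j and e S J (175 + 138 = 313) plus the double crossovers (44).
RF(e–j) = (313 + 44) / 1500 = 357/1500 = 0.2380 → 23.8 m.u.

23.8 m.u.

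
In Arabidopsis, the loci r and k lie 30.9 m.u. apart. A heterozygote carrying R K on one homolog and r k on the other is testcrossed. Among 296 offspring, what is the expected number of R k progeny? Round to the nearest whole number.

A map distance of 30.9 m.u. corresponds to a recombination frequency of 0.309.
The F1 is R K / r k, so R k is a recombinant gamete class with expected frequency r/2 = 0.309/2 = 0.1545.
Expected number = 0.1545 × 296 = 45.73 ≈ 46.

46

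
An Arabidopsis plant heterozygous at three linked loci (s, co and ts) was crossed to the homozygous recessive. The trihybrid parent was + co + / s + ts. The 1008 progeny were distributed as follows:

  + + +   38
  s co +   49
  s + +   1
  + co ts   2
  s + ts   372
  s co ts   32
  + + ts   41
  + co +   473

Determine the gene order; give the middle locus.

The two rarest classes, + co ts and s + +, are the double crossovers. Comparing them with the parentals, only the ts allele has switched, so ts is the middle locus and the order is s – ts – co.

ts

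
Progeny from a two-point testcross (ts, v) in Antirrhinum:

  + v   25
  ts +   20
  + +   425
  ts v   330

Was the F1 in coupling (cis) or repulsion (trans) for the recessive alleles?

The two most frequent classes are + + (425) and ts v (330); these are the parental (non-recombinant) types.
So the F1 carried + + on one chromosome and ts v on the other — the recessive alleles are on the same chromosome (cis / coupling).

cis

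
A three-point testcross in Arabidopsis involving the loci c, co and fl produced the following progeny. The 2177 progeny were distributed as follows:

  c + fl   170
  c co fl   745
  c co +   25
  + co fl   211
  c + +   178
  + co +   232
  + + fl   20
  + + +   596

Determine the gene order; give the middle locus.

The two most frequent reciprocal classes, + + + and c co fl, are the parental types, so the F1 was + + + / c co fl.
The two rarest classes, + + fl and c co +, are the double crossovers. Comparing them with the parentals, only the fl allele has switched, so fl is the middle locus and the order is c – fl – co.

fl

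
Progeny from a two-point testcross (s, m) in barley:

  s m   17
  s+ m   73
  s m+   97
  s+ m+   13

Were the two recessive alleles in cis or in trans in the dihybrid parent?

The two most frequent classes are s+ m (73) and s m+ (97); these are the parental (non-recombinant) types.
So the F1 carried s+ m on one chromosome and s m+ on the other — the recessive alleles are on opposite chromosomes (trans / repulsion).

trans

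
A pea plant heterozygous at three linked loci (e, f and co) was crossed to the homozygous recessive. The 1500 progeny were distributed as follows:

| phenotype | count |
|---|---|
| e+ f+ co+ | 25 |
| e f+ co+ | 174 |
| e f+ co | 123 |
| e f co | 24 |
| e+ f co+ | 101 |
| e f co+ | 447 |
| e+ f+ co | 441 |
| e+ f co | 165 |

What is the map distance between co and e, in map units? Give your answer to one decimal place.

18.2 map units

The two most frequent reciprocal classes, e+ f+ co and e f co+, are the parental types, so the F1 was e+ f+ co / e f co+.
The two rarest classes, e+ f+ co+ and e f co, are the double crossovers. Comparing them with the parentals, only the co allele has switched, so co is the middle locus and the order is e – co – f.
Crossovers in the e–co interval produce the single-crossover classes e f+ co and e+ f co+ (123 + 101 = 224) plus the double crossovers (49).
RF(e–co) = (224 + 49) / 1500 = 273/1500 = 0.1820 → 18.2 map units.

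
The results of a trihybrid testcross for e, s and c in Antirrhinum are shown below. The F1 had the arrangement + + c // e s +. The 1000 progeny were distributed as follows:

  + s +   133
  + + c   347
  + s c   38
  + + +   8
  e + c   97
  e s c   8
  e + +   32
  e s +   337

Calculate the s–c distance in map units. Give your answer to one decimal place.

The two rarest classes, + + + and e s c, are the double crossovers. Comparing them with the parentals, only the c allele has switched, so c is the middle locus and the order is s – c – e.
Crossovers in the s–c interval produce the single-crossover classes + s c and e + + (38 + 32 = 70) plus the double crossovers (16).
RF(s–c) = (70 + 16) / 1000 = 86/1000 = 0.0860 → 8.6 map units.

8.6 map units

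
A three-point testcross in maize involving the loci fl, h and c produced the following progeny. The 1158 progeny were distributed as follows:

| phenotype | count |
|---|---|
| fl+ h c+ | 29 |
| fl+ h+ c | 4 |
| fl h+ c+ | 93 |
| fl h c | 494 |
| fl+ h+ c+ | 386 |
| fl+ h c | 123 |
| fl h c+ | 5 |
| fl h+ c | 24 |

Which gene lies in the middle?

The two most frequent reciprocal classes, fl+ h+ c+ and fl h c, are the parental types, so the F1 was fl+ h+ c+ / fl h c.
The two rarest classes, fl+ h+ c and fl h c+, are the double crossovers. Comparing them with the parentals, only the c allele has switched, so c is the middle locus and the order is h – c – fl.

c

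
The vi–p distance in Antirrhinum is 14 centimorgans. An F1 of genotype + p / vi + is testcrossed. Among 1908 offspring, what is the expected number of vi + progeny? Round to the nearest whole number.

A map distance of 14 centimorgans corresponds to a recombination frequency of 0.140.
The F1 is + p / vi +, so vi + is a parental gamete class with expected frequency (1 − r)/2 = 0.860/2 = 0.4300.
Expected number = 0.4300 × 1908 = 820.44 ≈ 820.

820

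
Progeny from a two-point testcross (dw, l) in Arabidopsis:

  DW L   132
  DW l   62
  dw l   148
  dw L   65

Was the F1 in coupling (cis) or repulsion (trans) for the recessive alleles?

cis

The two most frequent classes are DW L (132) and dw l (148); these are the parental (non-recombinant) types.
So the F1 carried DW L on one chromosome and dw l on the other — the recessive alleles are on the same chromosome (cis / coupling).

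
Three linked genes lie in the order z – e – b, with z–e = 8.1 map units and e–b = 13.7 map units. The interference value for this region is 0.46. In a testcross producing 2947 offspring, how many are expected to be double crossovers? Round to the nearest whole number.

Map distances give recombination frequencies of 0.081 and 0.137 for the two intervals.
With interference 0.46 (so coincidence = 0.54), expected double-crossover frequency = 0.081 × 0.137 × 0.54 = 0.00599.
Expected number = 0.00599 × 2947 = 17.66 ≈ 18.

18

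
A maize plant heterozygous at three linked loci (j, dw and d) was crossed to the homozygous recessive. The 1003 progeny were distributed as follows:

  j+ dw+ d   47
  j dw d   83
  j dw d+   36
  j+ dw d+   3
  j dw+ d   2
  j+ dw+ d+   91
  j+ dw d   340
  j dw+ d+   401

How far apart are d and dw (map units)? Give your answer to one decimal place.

The two most frequent reciprocal classes, j+ dw d and j dw+ d+, are the parental types, so the F1 was j+ dw d / j dw+ d+.
The two rarest classes, j+ dw d+ and j dw+ d, are the double crossovers. Comparing them with the parentals, only the d allele has switched, so d is the middle locus and the order is dw – d – j.
Crossovers in the dw–d interval produce the single-crossover classes j+ dw+ d and j dw d+ (47 + 36 = 83) plus the double crossovers (5).
RF(dw–d) = (83 + 5) / 1003 = 88/1003 = 0.0877 → 8.8 map units.

8.8 map units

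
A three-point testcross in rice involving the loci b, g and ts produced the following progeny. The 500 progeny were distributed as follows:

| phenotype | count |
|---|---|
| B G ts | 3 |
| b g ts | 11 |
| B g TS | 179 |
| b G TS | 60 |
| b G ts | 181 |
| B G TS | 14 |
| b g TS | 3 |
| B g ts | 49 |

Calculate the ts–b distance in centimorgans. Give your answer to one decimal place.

The two most frequent reciprocal classes, b G ts and B g TS, are the parental types, so the F1 was b G ts / B g TS.
The two rarest classes, B G ts and b g TS, are the double crossovers. Comparing them with the parentals, only the b allele has switched, so b is the middle locus and the order is ts – b – g.
Crossovers in the ts–b interval produce the single-crossover classes b G TS and B g ts (60 + 49 = 109) plus the double crossovers (6).
RF(ts–b) = (109 + 6) / 500 = 115/500 = 0.2300 → 23.0 centimorgans.

23.0 centimorgans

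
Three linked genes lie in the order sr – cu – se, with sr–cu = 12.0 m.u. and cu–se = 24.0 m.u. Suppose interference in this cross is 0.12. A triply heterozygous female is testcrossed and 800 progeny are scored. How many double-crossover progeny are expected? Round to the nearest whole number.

Map distances give recombination frequencies of 0.120 and 0.240 for the two intervals.
With interference 0.12 (so coincidence = 0.88), expected double-crossover frequency = 0.120 × 0.240 × 0.88 = 0.02534.
Expected number = 0.02534 × 800 = 20.28 ≈ 20.

20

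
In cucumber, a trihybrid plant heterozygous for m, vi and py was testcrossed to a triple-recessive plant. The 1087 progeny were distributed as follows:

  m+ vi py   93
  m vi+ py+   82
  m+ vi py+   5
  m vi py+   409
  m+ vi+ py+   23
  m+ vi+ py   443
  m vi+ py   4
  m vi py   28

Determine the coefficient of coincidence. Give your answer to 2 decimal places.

0.89

The two most frequent reciprocal classes, m+ vi+ py and m vi py+, are the parental types, so the F1 was m+ vi+ py / m vi py+.
The two rarest classes, m vi+ py and m+ vi py+, are the double crossovers. Comparing them with the parentals, only the m allele has switched, so m is the middle locus and the order is vi – m – py.
vi–m: (175 + 9)/1087 = 0.1693; m–py: (51 + 9)/1087 = 0.0552.
Expected DCO frequency = 0.1693 × 0.0552 ≈ 0.00935; observed = 9/1087 ≈ 0.00828.
Coefficient of coincidence = 0.00828/0.00935 ≈ 0.89.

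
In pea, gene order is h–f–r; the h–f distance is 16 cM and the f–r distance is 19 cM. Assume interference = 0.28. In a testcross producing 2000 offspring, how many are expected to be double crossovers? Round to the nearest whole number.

44

Map distances give recombination frequencies of 0.160 and 0.190 for the two intervals.
With interference 0.28 (so coincidence = 0.72), expected double-crossover frequency = 0.160 × 0.190 × 0.72 = 0.02189.
Expected number = 0.02189 × 2000 = 43.78 ≈ 44.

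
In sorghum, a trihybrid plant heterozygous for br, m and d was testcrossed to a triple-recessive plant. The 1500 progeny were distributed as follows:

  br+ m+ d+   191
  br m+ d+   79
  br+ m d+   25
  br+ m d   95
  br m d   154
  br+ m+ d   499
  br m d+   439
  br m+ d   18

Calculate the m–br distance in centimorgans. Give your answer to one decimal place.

The two most frequent reciprocal classes, br m d+ and br+ m+ d, are the parental types, so the F1 was br m d+ / br+ m+ d.
The two rarest classes, br+ m d+ and br m+ d, are the double crossovers. Comparing them with the parentals, only the br allele has switched, so br is the middle locus and the order is m – br – d.
Crossovers in the m–br interval produce the single-crossover classes br m+ d+ and br+ m d (79 + 95 = 174) plus the double crossovers (43).
RF(m–br) = (174 + 43) / 1500 = 217/1500 = 0.1447 → 14.5 centimorgans.

14.5 centimorgans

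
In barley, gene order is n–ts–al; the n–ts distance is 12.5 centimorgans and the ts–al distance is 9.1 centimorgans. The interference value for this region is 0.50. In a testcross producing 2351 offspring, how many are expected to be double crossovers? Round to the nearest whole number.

13

Map distances give recombination frequencies of 0.125 and 0.091 for the two intervals.
With interference 0.50 (so coincidence = 0.50), expected double-crossover frequency = 0.125 × 0.091 × 0.50 = 0.00569.
Expected number = 0.00569 × 2351 = 13.37 ≈ 13.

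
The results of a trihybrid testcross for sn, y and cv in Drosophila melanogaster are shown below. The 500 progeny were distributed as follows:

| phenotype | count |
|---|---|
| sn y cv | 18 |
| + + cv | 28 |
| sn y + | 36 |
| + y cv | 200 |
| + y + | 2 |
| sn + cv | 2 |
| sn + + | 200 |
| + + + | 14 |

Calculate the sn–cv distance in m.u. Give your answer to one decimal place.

7.2 m.u.

The two most frequent reciprocal classes, sn + + and + y cv, are the parental types, so the F1 was sn + + / + y cv.
The two rarest classes, sn + cv and + y +, are the double crossovers. Comparing them with the parentals, only the cv allele has switched, so cv is the middle locus and the order is y – cv – sn.
Crossovers in the cv–sn interval produce the single-crossover classes + + + and sn y cv (14 + 18 = 32) plus the double crossovers (4).
RF(cv–sn) = (32 + 4) / 500 = 36/500 = 0.0720 → 7.2 m.u.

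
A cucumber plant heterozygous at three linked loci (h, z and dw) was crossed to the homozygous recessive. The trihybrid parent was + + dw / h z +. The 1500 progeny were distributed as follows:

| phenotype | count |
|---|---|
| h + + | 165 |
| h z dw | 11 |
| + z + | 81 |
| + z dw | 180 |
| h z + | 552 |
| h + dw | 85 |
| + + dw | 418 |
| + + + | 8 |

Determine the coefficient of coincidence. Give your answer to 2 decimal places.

0.42

The two rarest classes, + + + and h z dw, are the double crossovers. Comparing them with the parentals, only the dw allele has switched, so dw is the middle locus and the order is z – dw – h.
z–dw: (345 + 19)/1500 = 0.2427; dw–h: (166 + 19)/1500 = 0.1233.
Expected DCO frequency = 0.2427 × 0.1233 ≈ 0.02992; observed = 19/1500 ≈ 0.01267.
Coefficient of coincidence = 0.01267/0.02992 ≈ 0.42.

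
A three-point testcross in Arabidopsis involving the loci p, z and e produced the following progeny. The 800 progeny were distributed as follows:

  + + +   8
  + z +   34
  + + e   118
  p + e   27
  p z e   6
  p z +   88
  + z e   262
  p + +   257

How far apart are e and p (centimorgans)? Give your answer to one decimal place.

The two most frequent reciprocal classes, + z e and p + +, are the parental types, so the F1 was + z e / p + +.
The two rarest classes, p z e and + + +, are the double crossovers. Comparing them with the parentals, only the p allele has switched, so p is the middle locus and the order is z – p – e.
Crossovers in the p–e interval produce the single-crossover classes + z + and p + e (34 + 27 = 61) plus the double crossovers (14).
RF(p–e) = (61 + 14) / 800 = 75/800 = 0.0938 → 9.4 centimorgans.

9.4 centimorgans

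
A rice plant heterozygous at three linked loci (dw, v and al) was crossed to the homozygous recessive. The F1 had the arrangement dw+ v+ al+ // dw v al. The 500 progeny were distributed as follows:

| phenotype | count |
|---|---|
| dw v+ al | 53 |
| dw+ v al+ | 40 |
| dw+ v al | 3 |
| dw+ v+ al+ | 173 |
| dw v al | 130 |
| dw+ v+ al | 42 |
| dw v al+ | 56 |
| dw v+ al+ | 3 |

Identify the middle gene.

dw

The two rarest classes, dw v+ al+ and dw+ v al, are the double crossovers. Comparing them with the parentals, only the dw allele has switched, so dw is the middle locus and the order is v – dw – al.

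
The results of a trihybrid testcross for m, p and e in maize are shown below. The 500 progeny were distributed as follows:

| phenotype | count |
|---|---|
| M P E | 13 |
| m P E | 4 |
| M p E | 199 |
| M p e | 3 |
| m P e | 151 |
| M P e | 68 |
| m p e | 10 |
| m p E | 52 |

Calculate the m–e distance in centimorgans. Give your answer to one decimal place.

The two most frequent reciprocal classes, M p E and m P e, are the parental types, so the F1 was M p E / m P e.
The two rarest classes, M p e and m P E, are the double crossovers. Comparing them with the parentals, only the e allele has switched, so e is the middle locus and the order is p – e – m.
Crossovers in the e–m interval produce the single-crossover classes m p E and M P e (52 + 68 = 120) plus the double crossovers (7).
RF(e–m) = (120 + 7) / 500 = 127/500 = 0.2540 → 25.4 centimorgans.

25.4 centimorgans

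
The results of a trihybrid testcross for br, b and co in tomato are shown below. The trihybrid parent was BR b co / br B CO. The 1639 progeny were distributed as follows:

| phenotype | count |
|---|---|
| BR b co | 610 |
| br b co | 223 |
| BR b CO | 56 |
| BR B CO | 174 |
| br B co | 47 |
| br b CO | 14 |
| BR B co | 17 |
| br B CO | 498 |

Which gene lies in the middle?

The two rarest classes, BR B co and br b CO, are the double crossovers. Comparing them with the parentals, only the b allele has switched, so b is the middle locus and the order is co – b – br.

b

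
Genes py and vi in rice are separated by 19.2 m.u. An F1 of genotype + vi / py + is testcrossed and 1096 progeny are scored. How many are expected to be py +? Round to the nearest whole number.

A map distance of 19.2 m.u. corresponds to a recombination frequency of 0.192.
The F1 is + vi / py +, so py + is a parental gamete class with expected frequency (1 − r)/2 = 0.808/2 = 0.4040.
Expected number = 0.4040 × 1096 = 442.78 ≈ 443.

443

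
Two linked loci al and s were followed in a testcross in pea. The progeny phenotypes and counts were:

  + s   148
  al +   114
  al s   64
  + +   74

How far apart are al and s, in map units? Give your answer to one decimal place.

34.5 map units

The two most frequent classes, + s (148) and al + (114), are the parental types, so the F1 was + s / al +.
The recombinant classes are + + and al s: 74 + 64 = 138.
Recombination frequency = 138/400 = 0.3450 ≈ 34.5%, i.e. 34.5 map units.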